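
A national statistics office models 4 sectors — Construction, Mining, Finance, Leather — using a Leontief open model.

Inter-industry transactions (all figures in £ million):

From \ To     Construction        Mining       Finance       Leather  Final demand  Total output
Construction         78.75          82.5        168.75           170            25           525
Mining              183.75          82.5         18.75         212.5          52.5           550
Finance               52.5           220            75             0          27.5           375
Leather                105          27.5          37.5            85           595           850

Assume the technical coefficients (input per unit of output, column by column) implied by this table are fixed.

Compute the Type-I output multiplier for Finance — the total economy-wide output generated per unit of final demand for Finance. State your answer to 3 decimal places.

Technical coefficients a_ij = z_ij / X_j:
  a_11 = 78.75/525 = 0.15, a_21 = 183.75/525 = 0.35, a_31 = 52.5/525 = 0.10, a_41 = 105/525 = 0.20
  a_12 = 82.5/550 = 0.15, a_22 = 82.5/550 = 0.15, a_32 = 220/550 = 0.40, a_42 = 27.5/550 = 0.05
  a_13 = 168.75/375 = 0.45, a_23 = 18.75/375 = 0.05, a_33 = 75/375 = 0.20, a_43 = 37.5/375 = 0.10
  a_14 = 170/850 = 0.20, a_24 = 212.5/850 = 0.25, a_34 = 0/850 = 0.00, a_44 = 85/850 = 0.10
I − A =
  [   0.85    -0.15    -0.45    -0.20]
  [  -0.35     0.85    -0.05    -0.25]
  [  -0.10    -0.40     0.80     0.00]
  [  -0.20    -0.05    -0.10     0.90]
Compute the cofactors C_ij = (−1)^(i+j)·(3×3 minor ij) of I−A; the adjugate is their transpose:
adj(I−A) = Cᵀ =
  [ 0.574000   0.286000   0.366625   0.207000]
  [ 0.299000   0.537500   0.228750   0.215750]
  [ 0.221250   0.304500   0.547375   0.133750]
  [ 0.168750   0.127250   0.155000   0.417000]
det(I−A) = Σ_j (I−A)_1j·C_1j = (0.85)(0.574000) + (-0.15)(0.299000) + (-0.45)(0.221250) + (-0.20)(0.168750) = 0.3097375
(I − A)⁻¹ = adj(I−A) / det(I−A) ≈
  [   1.8532     0.9234     1.1837     0.6683]
  [   0.9653     1.7353     0.7385     0.6966]
  [   0.7143     0.9831     1.7672     0.4318]
  [   0.5448     0.4108     0.5004     1.3463]
The output multiplier for sector j is the column-j sum of the Leontief inverse (I − A)⁻¹ = adj(I−A) / det(I−A).
Column 3 of adj(I−A): (0.366625, 0.228750, 0.547375, 0.155000); det(I−A) = 0.3097375.
m_3 = (0.366625 + 0.228750 + 0.547375 + 0.155000) / 0.3097375 = 1.29775 / 0.3097375 ≈ 4.190.

m_3 = 4.190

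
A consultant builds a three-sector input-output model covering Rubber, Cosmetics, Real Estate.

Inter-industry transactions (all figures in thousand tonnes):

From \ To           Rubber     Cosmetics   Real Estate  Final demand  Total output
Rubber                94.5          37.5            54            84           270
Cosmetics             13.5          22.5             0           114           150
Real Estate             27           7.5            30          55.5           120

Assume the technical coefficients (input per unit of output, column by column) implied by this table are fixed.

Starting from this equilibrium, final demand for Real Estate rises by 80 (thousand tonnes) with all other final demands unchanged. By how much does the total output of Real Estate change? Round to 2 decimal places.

Δx_3 = 118.15

Technical coefficients a_ij = z_ij / X_j:
  a_11 = 94.5/270 = 0.35, a_21 = 13.5/270 = 0.05, a_31 = 27/270 = 0.10
  a_12 = 37.5/150 = 0.25, a_22 = 22.5/150 = 0.15, a_32 = 7.5/150 = 0.05
  a_13 = 54/120 = 0.45, a_23 = 0/120 = 0.00, a_33 = 30/120 = 0.25
I − A =
  [   0.65    -0.25    -0.45]
  [  -0.05     0.85     0.00]
  [  -0.10    -0.05     0.75]
Cofactors of I−A, C_ij = (−1)^(i+j)·(minor ij) (rows/columns in the sector order above):
  C_11 = (0.85)(0.75) − (0.00)(-0.05) = 0.6375
  C_12 = −[(-0.05)(0.75) − (0.00)(-0.10)] = 0.0375
  C_13 = (-0.05)(-0.05) − (0.85)(-0.10) = 0.0875
  C_21 = −[(-0.25)(0.75) − (-0.45)(-0.05)] = 0.2100
  C_22 = (0.65)(0.75) − (-0.45)(-0.10) = 0.4425
  C_23 = −[(0.65)(-0.05) − (-0.25)(-0.10)] = 0.0575
  C_31 = (-0.25)(0.00) − (-0.45)(0.85) = 0.3825
  C_32 = −[(0.65)(0.00) − (-0.45)(-0.05)] = 0.0225
  C_33 = (0.65)(0.85) − (-0.25)(-0.05) = 0.5400
det(I−A) = Σ_j (I−A)_1j·C_1j = (0.65)(0.6375) + (-0.25)(0.0375) + (-0.45)(0.0875) = 0.365625
adj(I−A) = Cᵀ =
  [ 0.6375   0.2100   0.3825]
  [ 0.0375   0.4425   0.0225]
  [ 0.0875   0.0575   0.5400]
(I − A)⁻¹ = adj(I−A) / det(I−A) ≈
  [   1.7436     0.5744     1.0462]
  [   0.1026     1.2103     0.0615]
  [   0.2393     0.1573     1.4769]
Δx = (I − A)⁻¹ Δd with Δd having +80 in the Real Estate component and 0 elsewhere.
So Δx_3 = L_33 · (+80), where L_33 = adj(I−A)_33 / det(I−A) = 0.5400 / 0.365625.
Δx_3 = 0.5400 × (+80) / 0.365625 = 43.20 / 0.365625 ≈ 118.15.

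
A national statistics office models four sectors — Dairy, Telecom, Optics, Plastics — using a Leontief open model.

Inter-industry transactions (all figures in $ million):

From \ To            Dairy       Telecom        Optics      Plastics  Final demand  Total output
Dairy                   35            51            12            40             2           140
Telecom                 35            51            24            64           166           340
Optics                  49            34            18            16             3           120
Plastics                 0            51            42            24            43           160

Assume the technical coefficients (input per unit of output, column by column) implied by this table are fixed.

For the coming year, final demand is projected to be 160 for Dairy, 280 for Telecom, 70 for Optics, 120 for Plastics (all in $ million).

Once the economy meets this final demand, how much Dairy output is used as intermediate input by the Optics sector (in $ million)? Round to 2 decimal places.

z_13 = 49.69

Technical coefficients a_ij = z_ij / X_j:
  a_11 = 35/140 = 0.25, a_21 = 35/140 = 0.25, a_31 = 49/140 = 0.35, a_41 = 0/140 = 0.00
  a_12 = 51/340 = 0.15, a_22 = 51/340 = 0.15, a_32 = 34/340 = 0.10, a_42 = 51/340 = 0.15
  a_13 = 12/120 = 0.10, a_23 = 24/120 = 0.20, a_33 = 18/120 = 0.15, a_43 = 42/120 = 0.35
  a_14 = 40/160 = 0.25, a_24 = 64/160 = 0.40, a_34 = 16/160 = 0.10, a_44 = 24/160 = 0.15
I − A =
  [   0.75    -0.15    -0.10    -0.25]
  [  -0.25     0.85    -0.20    -0.40]
  [  -0.35    -0.10     0.85    -0.10]
  [   0.00    -0.15    -0.35     0.85]
Compute the cofactors C_ij = (−1)^(i+j)·(3×3 minor ij) of I−A; the adjugate is their transpose:
adj(I−A) = Cᵀ =
  [ 0.499375   0.153750   0.194625   0.242125]
  [ 0.280375   0.455250   0.275625   0.329125]
  [ 0.256875   0.132750   0.455625   0.191625]
  [ 0.155250   0.135000   0.236250   0.452250]
det(I−A) = Σ_j (I−A)_1j·C_1j = (0.75)(0.499375) + (-0.15)(0.280375) + (-0.10)(0.256875) + (-0.25)(0.155250) = 0.267975
(I − A)⁻¹ = adj(I−A) / det(I−A) ≈
  [   1.8635     0.5737     0.7263     0.9035]
  [   1.0463     1.6989     1.0285     1.2282]
  [   0.9586     0.4954     1.7003     0.7151]
  [   0.5793     0.5038     0.8816     1.6877]
First solve x = (I − A)⁻¹ d = adj(I−A)·d / det(I−A); in particular x_3 = (0.256875·160 + 0.132750·280 + 0.455625·70 + 0.191625·120) / 0.267975 = 133.15875 / 0.267975 ≈ 496.9074.
Intermediate flow from 1 to 3: z_13 = a_13 · x_3 = 0.10 × 133.15875 / 0.267975 = 13.315875 / 0.267975 ≈ 49.69.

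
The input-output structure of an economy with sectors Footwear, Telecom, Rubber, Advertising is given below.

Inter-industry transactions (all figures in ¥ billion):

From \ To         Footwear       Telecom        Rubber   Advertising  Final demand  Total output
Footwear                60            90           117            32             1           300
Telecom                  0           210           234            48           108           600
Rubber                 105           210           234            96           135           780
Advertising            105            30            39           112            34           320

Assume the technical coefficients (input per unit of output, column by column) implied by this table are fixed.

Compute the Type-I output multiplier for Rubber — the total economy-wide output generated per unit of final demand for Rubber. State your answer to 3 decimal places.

Technical coefficients a_ij = z_ij / X_j:
  a_11 = 60/300 = 0.20, a_21 = 0/300 = 0.00, a_31 = 105/300 = 0.35, a_41 = 105/300 = 0.35
  a_12 = 90/600 = 0.15, a_22 = 210/600 = 0.35, a_32 = 210/600 = 0.35, a_42 = 30/600 = 0.05
  a_13 = 117/780 = 0.15, a_23 = 234/780 = 0.30, a_33 = 234/780 = 0.30, a_43 = 39/780 = 0.05
  a_14 = 32/320 = 0.10, a_24 = 48/320 = 0.15, a_34 = 96/320 = 0.30, a_44 = 112/320 = 0.35
I − A =
  [   0.80    -0.15    -0.15    -0.10]
  [   0.00     0.65    -0.30    -0.15]
  [  -0.35    -0.35     0.70    -0.30]
  [  -0.35    -0.05    -0.05     0.65]
Compute the cofactors C_ij = (−1)^(i+j)·(3×3 minor ij) of I−A; the adjugate is their transpose:
adj(I−A) = Cᵀ =
  [ 0.205375   0.107625   0.097375   0.101375]
  [ 0.139125   0.275875   0.159375   0.158625]
  [ 0.231875   0.233375   0.301375   0.228625]
  [ 0.139125   0.097125   0.087875   0.230125]
det(I−A) = Σ_j (I−A)_1j·C_1j = (0.80)(0.205375) + (-0.15)(0.139125) + (-0.15)(0.231875) + (-0.10)(0.139125) = 0.0947375
(I − A)⁻¹ = adj(I−A) / det(I−A) ≈
  [   2.1678     1.1360     1.0278     1.0701]
  [   1.4685     2.9120     1.6823     1.6744]
  [   2.4476     2.4634     3.1812     2.4132]
  [   1.4685     1.0252     0.9276     2.4291]
The output multiplier for sector j is the column-j sum of the Leontief inverse (I − A)⁻¹ = adj(I−A) / det(I−A).
Column 3 of adj(I−A): (0.097375, 0.159375, 0.301375, 0.087875); det(I−A) = 0.0947375.
m_3 = (0.097375 + 0.159375 + 0.301375 + 0.087875) / 0.0947375 = 0.646 / 0.0947375 ≈ 6.819.

m_3 = 6.819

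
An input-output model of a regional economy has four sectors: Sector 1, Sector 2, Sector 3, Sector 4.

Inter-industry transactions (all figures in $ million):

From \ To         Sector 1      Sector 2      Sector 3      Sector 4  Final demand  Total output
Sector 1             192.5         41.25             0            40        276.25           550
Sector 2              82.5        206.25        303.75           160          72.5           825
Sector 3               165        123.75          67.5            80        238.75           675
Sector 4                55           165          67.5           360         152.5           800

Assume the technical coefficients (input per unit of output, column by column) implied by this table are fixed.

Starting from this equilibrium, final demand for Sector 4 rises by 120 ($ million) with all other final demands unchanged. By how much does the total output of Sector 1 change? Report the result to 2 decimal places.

Δx_1 = 30.21

Technical coefficients a_ij = z_ij / X_j:
  a_11 = 192.5/550 = 0.35, a_21 = 82.5/550 = 0.15, a_31 = 165/550 = 0.30, a_41 = 55/550 = 0.10
  a_12 = 41.25/825 = 0.05, a_22 = 206.25/825 = 0.25, a_32 = 123.75/825 = 0.15, a_42 = 165/825 = 0.20
  a_13 = 0/675 = 0.00, a_23 = 303.75/675 = 0.45, a_33 = 67.5/675 = 0.10, a_43 = 67.5/675 = 0.10
  a_14 = 40/800 = 0.05, a_24 = 160/800 = 0.20, a_34 = 80/800 = 0.10, a_44 = 360/800 = 0.45
I − A =
  [   0.65    -0.05     0.00    -0.05]
  [  -0.15     0.75    -0.45    -0.20]
  [  -0.30    -0.15     0.90    -0.10]
  [  -0.10    -0.20    -0.10     0.55]
Compute the cofactors C_ij = (−1)^(i+j)·(3×3 minor ij) of I−A; the adjugate is their transpose:
adj(I−A) = Cᵀ =
  [ 0.278625   0.034000   0.021625   0.041625]
  [ 0.175500   0.309250   0.172375   0.159750]
  [ 0.137625   0.077625   0.231750   0.082875]
  [ 0.139500   0.132750   0.108750   0.381375]
det(I−A) = Σ_j (I−A)_1j·C_1j = (0.65)(0.278625) + (-0.05)(0.175500) + (0.00)(0.137625) + (-0.05)(0.139500) = 0.16535625
(I − A)⁻¹ = adj(I−A) / det(I−A) ≈
  [   1.6850     0.2056     0.1308     0.2517]
  [   1.0613     1.8702     1.0424     0.9661]
  [   0.8323     0.4694     1.4015     0.5012]
  [   0.8436     0.8028     0.6577     2.3064]
Δx = (I − A)⁻¹ Δd with Δd having +120 in the Sector 4 component and 0 elsewhere.
So Δx_1 = L_14 · (+120), where L_14 = adj(I−A)_14 / det(I−A) = 0.041625 / 0.16535625.
Δx_1 = 0.041625 × (+120) / 0.16535625 = 4.995 / 0.16535625 ≈ 30.21.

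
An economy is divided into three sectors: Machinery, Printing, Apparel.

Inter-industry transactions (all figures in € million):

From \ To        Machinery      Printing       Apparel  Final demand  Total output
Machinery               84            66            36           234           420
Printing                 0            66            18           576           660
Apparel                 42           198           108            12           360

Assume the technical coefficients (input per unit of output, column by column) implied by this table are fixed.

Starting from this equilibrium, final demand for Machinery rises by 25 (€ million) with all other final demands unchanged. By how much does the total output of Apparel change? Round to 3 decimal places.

Δx_3 = 4.663

Technical coefficients a_ij = z_ij / X_j:
  a_11 = 84/420 = 0.20, a_21 = 0/420 = 0.00, a_31 = 42/420 = 0.10
  a_12 = 66/660 = 0.10, a_22 = 66/660 = 0.10, a_32 = 198/660 = 0.30
  a_13 = 36/360 = 0.10, a_23 = 18/360 = 0.05, a_33 = 108/360 = 0.30
I − A =
  [   0.80    -0.10    -0.10]
  [   0.00     0.90    -0.05]
  [  -0.10    -0.30     0.70]
Cofactors of I−A, C_ij = (−1)^(i+j)·(minor ij) (rows/columns in the sector order above):
  C_11 = (0.90)(0.70) − (-0.05)(-0.30) = 0.6150
  C_12 = −[(0.00)(0.70) − (-0.05)(-0.10)] = 0.0050
  C_13 = (0.00)(-0.30) − (0.90)(-0.10) = 0.0900
  C_21 = −[(-0.10)(0.70) − (-0.10)(-0.30)] = 0.1000
  C_22 = (0.80)(0.70) − (-0.10)(-0.10) = 0.5500
  C_23 = −[(0.80)(-0.30) − (-0.10)(-0.10)] = 0.2500
  C_31 = (-0.10)(-0.05) − (-0.10)(0.90) = 0.0950
  C_32 = −[(0.80)(-0.05) − (-0.10)(0.00)] = 0.0400
  C_33 = (0.80)(0.90) − (-0.10)(0.00) = 0.7200
det(I−A) = Σ_j (I−A)_1j·C_1j = (0.80)(0.6150) + (-0.10)(0.0050) + (-0.10)(0.0900) = 0.4825
adj(I−A) = Cᵀ =
  [ 0.6150   0.1000   0.0950]
  [ 0.0050   0.5500   0.0400]
  [ 0.0900   0.2500   0.7200]
(I − A)⁻¹ = adj(I−A) / det(I−A) ≈
  [   1.2746     0.2073     0.1969]
  [   0.0104     1.1399     0.0829]
  [   0.1865     0.5181     1.4922]
Δx = (I − A)⁻¹ Δd with Δd having +25 in the Machinery component and 0 elsewhere.
So Δx_3 = L_31 · (+25), where L_31 = adj(I−A)_31 / det(I−A) = 0.0900 / 0.4825.
Δx_3 = 0.0900 × (+25) / 0.4825 = 2.25 / 0.4825 ≈ 4.663.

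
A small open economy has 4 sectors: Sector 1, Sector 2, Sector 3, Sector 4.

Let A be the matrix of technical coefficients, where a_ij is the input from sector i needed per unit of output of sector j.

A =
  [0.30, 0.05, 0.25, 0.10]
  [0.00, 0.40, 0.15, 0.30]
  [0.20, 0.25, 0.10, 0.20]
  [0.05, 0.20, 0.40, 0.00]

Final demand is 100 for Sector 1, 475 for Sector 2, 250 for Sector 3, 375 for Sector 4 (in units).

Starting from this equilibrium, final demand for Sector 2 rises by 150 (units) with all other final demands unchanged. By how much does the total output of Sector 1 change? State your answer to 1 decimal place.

Δx_1 = 99.0

I − A =
  [   0.70    -0.05    -0.25    -0.10]
  [   0.00     0.60    -0.15    -0.30]
  [  -0.20    -0.25     0.90    -0.20]
  [  -0.05    -0.20    -0.40     1.00]
Compute the cofactors C_ij = (−1)^(i+j)·(3×3 minor ij) of I−A; the adjugate is their transpose:
adj(I−A) = Cᵀ =
  [ 0.364500   0.141500   0.175500   0.114000]
  [ 0.069000   0.509000   0.192000   0.198000]
  [ 0.117750   0.216250   0.374250   0.151500]
  [ 0.079125   0.195375   0.196875   0.320250]
det(I−A) = Σ_j (I−A)_1j·C_1j = (0.70)(0.364500) + (-0.05)(0.069000) + (-0.25)(0.117750) + (-0.10)(0.079125) = 0.21435
(I − A)⁻¹ = adj(I−A) / det(I−A) ≈
  [   1.7005     0.6601     0.8188     0.5318]
  [   0.3219     2.3746     0.8957     0.9237]
  [   0.5493     1.0089     1.7460     0.7068]
  [   0.3691     0.9115     0.9185     1.4941]
Δx = (I − A)⁻¹ Δd with Δd having +150 in the Sector 2 component and 0 elsewhere.
So Δx_1 = L_12 · (+150), where L_12 = adj(I−A)_12 / det(I−A) = 0.141500 / 0.21435.
Δx_1 = 0.141500 × (+150) / 0.21435 = 21.225 / 0.21435 ≈ 99.0.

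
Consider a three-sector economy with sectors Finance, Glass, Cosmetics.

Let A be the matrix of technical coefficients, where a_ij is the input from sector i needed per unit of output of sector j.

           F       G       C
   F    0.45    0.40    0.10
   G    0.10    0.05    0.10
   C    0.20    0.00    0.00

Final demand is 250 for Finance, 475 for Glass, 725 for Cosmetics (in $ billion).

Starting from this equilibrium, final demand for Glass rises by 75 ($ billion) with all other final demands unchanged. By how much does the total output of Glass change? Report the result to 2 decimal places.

I − A =
  [   0.55    -0.40    -0.10]
  [  -0.10     0.95    -0.10]
  [  -0.20     0.00     1.00]
Cofactors of I−A, C_ij = (−1)^(i+j)·(minor ij) (rows/columns in the sector order above):
  C_11 = (0.95)(1.00) − (-0.10)(0.00) = 0.9500
  C_12 = −[(-0.10)(1.00) − (-0.10)(-0.20)] = 0.1200
  C_13 = (-0.10)(0.00) − (0.95)(-0.20) = 0.1900
  C_21 = −[(-0.40)(1.00) − (-0.10)(0.00)] = 0.4000
  C_22 = (0.55)(1.00) − (-0.10)(-0.20) = 0.5300
  C_23 = −[(0.55)(0.00) − (-0.40)(-0.20)] = 0.0800
  C_31 = (-0.40)(-0.10) − (-0.10)(0.95) = 0.1350
  C_32 = −[(0.55)(-0.10) − (-0.10)(-0.10)] = 0.0650
  C_33 = (0.55)(0.95) − (-0.40)(-0.10) = 0.4825
det(I−A) = Σ_j (I−A)_1j·C_1j = (0.55)(0.9500) + (-0.40)(0.1200) + (-0.10)(0.1900) = 0.4555
adj(I−A) = Cᵀ =
  [ 0.9500   0.4000   0.1350]
  [ 0.1200   0.5300   0.0650]
  [ 0.1900   0.0800   0.4825]
(I − A)⁻¹ = adj(I−A) / det(I−A) ≈
  [   2.0856     0.8782     0.2964]
  [   0.2634     1.1636     0.1427]
  [   0.4171     0.1756     1.0593]
Δx = (I − A)⁻¹ Δd with Δd having +75 in the Glass component and 0 elsewhere.
So Δx_G = L_GG · (+75), where L_GG = adj(I−A)_GG / det(I−A) = 0.5300 / 0.4555.
Δx_G = 0.5300 × (+75) / 0.4555 = 39.75 / 0.4555 ≈ 87.27.

Δx_G = 87.27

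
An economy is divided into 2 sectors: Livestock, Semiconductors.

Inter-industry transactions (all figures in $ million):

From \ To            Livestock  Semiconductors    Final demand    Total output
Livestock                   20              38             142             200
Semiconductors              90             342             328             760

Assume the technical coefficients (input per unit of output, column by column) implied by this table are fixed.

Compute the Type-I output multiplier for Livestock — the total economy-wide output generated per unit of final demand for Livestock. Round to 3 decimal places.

Technical coefficients a_ij = z_ij / X_j:
  a_LL = 20/200 = 0.10, a_SL = 90/200 = 0.45
  a_LS = 38/760 = 0.05, a_SS = 342/760 = 0.45
I − A =
  [   0.90    -0.05]
  [  -0.45     0.55]
det(I−A) = (0.90)(0.55) − (-0.05)(-0.45) = 0.4725
adj(I−A) = [[0.55, 0.05], [0.45, 0.90]]
(I − A)⁻¹ = adj(I−A) / det(I−A) ≈
  [   1.1640     0.1058]
  [   0.9524     1.9048]
The output multiplier for sector j is the column-j sum of the Leontief inverse (I − A)⁻¹ = adj(I−A) / det(I−A).
Column L of adj(I−A): (0.55, 0.45); det(I−A) = 0.4725.
m_L = (0.55 + 0.45) / 0.4725 = 1.00 / 0.4725 ≈ 2.116.

m_L = 2.116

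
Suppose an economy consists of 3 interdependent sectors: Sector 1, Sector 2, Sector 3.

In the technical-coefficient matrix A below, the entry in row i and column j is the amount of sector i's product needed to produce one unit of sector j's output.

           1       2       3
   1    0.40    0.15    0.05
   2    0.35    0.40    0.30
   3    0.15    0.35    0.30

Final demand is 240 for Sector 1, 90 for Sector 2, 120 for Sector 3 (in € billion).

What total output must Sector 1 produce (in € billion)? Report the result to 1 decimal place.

x_1 = 709.0

I − A =
  [   0.60    -0.15    -0.05]
  [  -0.35     0.60    -0.30]
  [  -0.15    -0.35     0.70]
Cofactors of I−A, C_ij = (−1)^(i+j)·(minor ij) (rows/columns in the sector order above):
  C_11 = (0.60)(0.70) − (-0.30)(-0.35) = 0.3150
  C_12 = −[(-0.35)(0.70) − (-0.30)(-0.15)] = 0.2900
  C_13 = (-0.35)(-0.35) − (0.60)(-0.15) = 0.2125
  C_21 = −[(-0.15)(0.70) − (-0.05)(-0.35)] = 0.1225
  C_22 = (0.60)(0.70) − (-0.05)(-0.15) = 0.4125
  C_23 = −[(0.60)(-0.35) − (-0.15)(-0.15)] = 0.2325
  C_31 = (-0.15)(-0.30) − (-0.05)(0.60) = 0.0750
  C_32 = −[(0.60)(-0.30) − (-0.05)(-0.35)] = 0.1975
  C_33 = (0.60)(0.60) − (-0.15)(-0.35) = 0.3075
det(I−A) = Σ_j (I−A)_1j·C_1j = (0.60)(0.3150) + (-0.15)(0.2900) + (-0.05)(0.2125) = 0.134875
adj(I−A) = Cᵀ =
  [ 0.3150   0.1225   0.0750]
  [ 0.2900   0.4125   0.1975]
  [ 0.2125   0.2325   0.3075]
(I − A)⁻¹ = adj(I−A) / det(I−A) ≈
  [   2.3355     0.9082     0.5561]
  [   2.1501     3.0584     1.4643]
  [   1.5755     1.7238     2.2799]
x = (I − A)⁻¹ d = adj(I−A)·d / det(I−A), with det(I−A) = 0.134875:
  x_1 = (0.3150·240 + 0.1225·90 + 0.0750·120) / 0.134875 = 95.625 / 0.134875 ≈ 709.0
  x_2 = (0.2900·240 + 0.4125·90 + 0.1975·120) / 0.134875 = 130.425 / 0.134875 ≈ 967.0
  x_3 = (0.2125·240 + 0.2325·90 + 0.3075·120) / 0.134875 = 108.825 / 0.134875 ≈ 806.9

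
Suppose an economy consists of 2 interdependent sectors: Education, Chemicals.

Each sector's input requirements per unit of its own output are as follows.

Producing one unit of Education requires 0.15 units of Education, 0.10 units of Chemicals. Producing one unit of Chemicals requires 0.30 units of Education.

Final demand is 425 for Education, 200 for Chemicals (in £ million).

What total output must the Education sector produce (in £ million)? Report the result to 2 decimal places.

I − A =
  [   0.85    -0.30]
  [  -0.10     1.00]
det(I−A) = (0.85)(1.00) − (-0.30)(-0.10) = 0.8200
adj(I−A) = [[1.00, 0.30], [0.10, 0.85]]
(I − A)⁻¹ = adj(I−A) / det(I−A) ≈
  [   1.2195     0.3659]
  [   0.1220     1.0366]
x = (I − A)⁻¹ d = adj(I−A)·d / det(I−A), with det(I−A) = 0.8200:
  x_1 = (1.00·425 + 0.30·200) / 0.8200 = 485.00 / 0.8200 ≈ 591.46
  x_2 = (0.10·425 + 0.85·200) / 0.8200 = 212.50 / 0.8200 ≈ 259.15

x_1 = 591.46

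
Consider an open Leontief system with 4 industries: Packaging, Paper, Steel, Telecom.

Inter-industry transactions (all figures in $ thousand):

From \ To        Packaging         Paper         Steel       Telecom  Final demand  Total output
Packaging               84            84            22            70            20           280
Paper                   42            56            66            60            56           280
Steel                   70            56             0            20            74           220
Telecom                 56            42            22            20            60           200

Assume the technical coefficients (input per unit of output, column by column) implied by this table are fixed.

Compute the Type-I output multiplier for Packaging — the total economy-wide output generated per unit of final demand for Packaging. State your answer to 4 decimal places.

Technical coefficients a_ij = z_ij / X_j:
  a_11 = 84/280 = 0.30, a_21 = 42/280 = 0.15, a_31 = 70/280 = 0.25, a_41 = 56/280 = 0.20
  a_12 = 84/280 = 0.30, a_22 = 56/280 = 0.20, a_32 = 56/280 = 0.20, a_42 = 42/280 = 0.15
  a_13 = 22/220 = 0.10, a_23 = 66/220 = 0.30, a_33 = 0/220 = 0.00, a_43 = 22/220 = 0.10
  a_14 = 70/200 = 0.35, a_24 = 60/200 = 0.30, a_34 = 20/200 = 0.10, a_44 = 20/200 = 0.10
I − A =
  [   0.70    -0.30    -0.10    -0.35]
  [  -0.15     0.80    -0.30    -0.30]
  [  -0.25    -0.20     1.00    -0.10]
  [  -0.20    -0.15    -0.10     0.90]
Compute the cofactors C_ij = (−1)^(i+j)·(3×3 minor ij) of I−A; the adjugate is their transpose:
adj(I−A) = Cᵀ =
  [ 0.602500   0.346000   0.201250   0.372000]
  [ 0.274500   0.519750   0.213750   0.303750]
  [ 0.226000   0.209125   0.350125   0.196500]
  [ 0.204750   0.186750   0.119250   0.427500]
det(I−A) = Σ_j (I−A)_1j·C_1j = (0.70)(0.602500) + (-0.30)(0.274500) + (-0.10)(0.226000) + (-0.35)(0.204750) = 0.2451375
(I − A)⁻¹ = adj(I−A) / det(I−A) ≈
  [   2.45780     1.41145     0.82097     1.51752]
  [   1.11978     2.12024     0.87196     1.23910]
  [   0.92193     0.85309     1.42828     0.80159]
  [   0.83525     0.76182     0.48646     1.74392]
The output multiplier for sector j is the column-j sum of the Leontief inverse (I − A)⁻¹ = adj(I−A) / det(I−A).
Column 1 of adj(I−A): (0.602500, 0.274500, 0.226000, 0.204750); det(I−A) = 0.2451375.
m_1 = (0.602500 + 0.274500 + 0.226000 + 0.204750) / 0.2451375 = 1.30775 / 0.2451375 ≈ 5.3348.

m_1 = 5.3348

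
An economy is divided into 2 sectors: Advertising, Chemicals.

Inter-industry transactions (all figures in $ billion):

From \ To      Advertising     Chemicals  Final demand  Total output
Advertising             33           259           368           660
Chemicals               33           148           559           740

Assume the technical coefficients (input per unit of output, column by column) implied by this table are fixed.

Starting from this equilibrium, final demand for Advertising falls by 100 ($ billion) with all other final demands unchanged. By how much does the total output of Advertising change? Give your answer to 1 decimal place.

Technical coefficients a_ij = z_ij / X_j:
  a_11 = 33/660 = 0.05, a_21 = 33/660 = 0.05
  a_12 = 259/740 = 0.35, a_22 = 148/740 = 0.20
I − A =
  [   0.95    -0.35]
  [  -0.05     0.80]
det(I−A) = (0.95)(0.80) − (-0.35)(-0.05) = 0.7425
adj(I−A) = [[0.80, 0.35], [0.05, 0.95]]
(I − A)⁻¹ = adj(I−A) / det(I−A) ≈
  [   1.0774     0.4714]
  [   0.0673     1.2795]
Δx = (I − A)⁻¹ Δd with Δd having -100 in the Advertising component and 0 elsewhere.
So Δx_1 = L_11 · (-100), where L_11 = adj(I−A)_11 / det(I−A) = 0.80 / 0.7425.
Δx_1 = 0.80 × (-100) / 0.7425 = -80.00 / 0.7425 ≈ -107.7.

Δx_1 = -107.7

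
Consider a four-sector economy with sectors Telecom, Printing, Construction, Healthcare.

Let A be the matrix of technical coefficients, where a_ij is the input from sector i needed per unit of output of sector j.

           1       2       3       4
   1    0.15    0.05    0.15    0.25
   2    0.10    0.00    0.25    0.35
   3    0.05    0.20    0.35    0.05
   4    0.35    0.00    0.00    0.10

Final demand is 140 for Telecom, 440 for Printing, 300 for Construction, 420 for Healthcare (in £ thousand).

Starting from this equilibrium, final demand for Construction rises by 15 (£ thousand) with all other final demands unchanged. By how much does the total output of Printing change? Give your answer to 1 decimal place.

I − A =
  [   0.85    -0.05    -0.15    -0.25]
  [  -0.10     1.00    -0.25    -0.35]
  [  -0.05    -0.20     0.65    -0.05]
  [  -0.35     0.00     0.00     0.90]
Compute the cofactors C_ij = (−1)^(i+j)·(3×3 minor ij) of I−A; the adjugate is their transpose:
adj(I−A) = Cᵀ =
  [ 0.540000   0.056250   0.146250   0.180000]
  [ 0.153750   0.431000   0.201250   0.221500]
  [ 0.105000   0.138625   0.666875   0.120125]
  [ 0.210000   0.021875   0.056875   0.495625]
det(I−A) = Σ_j (I−A)_1j·C_1j = (0.85)(0.540000) + (-0.05)(0.153750) + (-0.15)(0.105000) + (-0.25)(0.210000) = 0.3830625
(I − A)⁻¹ = adj(I−A) / det(I−A) ≈
  [   1.4097     0.1468     0.3818     0.4699]
  [   0.4014     1.1251     0.5254     0.5782]
  [   0.2741     0.3619     1.7409     0.3136]
  [   0.5482     0.0571     0.1485     1.2938]
Δx = (I − A)⁻¹ Δd with Δd having +15 in the Construction component and 0 elsewhere.
So Δx_2 = L_23 · (+15), where L_23 = adj(I−A)_23 / det(I−A) = 0.201250 / 0.3830625.
Δx_2 = 0.201250 × (+15) / 0.3830625 = 3.01875 / 0.3830625 ≈ 7.9.

Δx_2 = 7.9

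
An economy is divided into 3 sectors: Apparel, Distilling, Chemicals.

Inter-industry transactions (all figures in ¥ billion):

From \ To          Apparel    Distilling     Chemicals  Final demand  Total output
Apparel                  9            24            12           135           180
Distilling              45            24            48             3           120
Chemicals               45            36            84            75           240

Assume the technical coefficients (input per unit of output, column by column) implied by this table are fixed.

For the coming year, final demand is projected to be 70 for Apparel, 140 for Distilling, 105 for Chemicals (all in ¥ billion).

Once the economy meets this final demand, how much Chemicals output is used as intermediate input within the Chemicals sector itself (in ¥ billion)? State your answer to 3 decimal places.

z_CC = 129.337

Technical coefficients a_ij = z_ij / X_j:
  a_AA = 9/180 = 0.05, a_DA = 45/180 = 0.25, a_CA = 45/180 = 0.25
  a_AD = 24/120 = 0.20, a_DD = 24/120 = 0.20, a_CD = 36/120 = 0.30
  a_AC = 12/240 = 0.05, a_DC = 48/240 = 0.20, a_CC = 84/240 = 0.35
I − A =
  [   0.95    -0.20    -0.05]
  [  -0.25     0.80    -0.20]
  [  -0.25    -0.30     0.65]
Cofactors of I−A, C_ij = (−1)^(i+j)·(minor ij) (rows/columns in the sector order above):
  C_11 = (0.80)(0.65) − (-0.20)(-0.30) = 0.4600
  C_12 = −[(-0.25)(0.65) − (-0.20)(-0.25)] = 0.2125
  C_13 = (-0.25)(-0.30) − (0.80)(-0.25) = 0.2750
  C_21 = −[(-0.20)(0.65) − (-0.05)(-0.30)] = 0.1450
  C_22 = (0.95)(0.65) − (-0.05)(-0.25) = 0.6050
  C_23 = −[(0.95)(-0.30) − (-0.20)(-0.25)] = 0.3350
  C_31 = (-0.20)(-0.20) − (-0.05)(0.80) = 0.0800
  C_32 = −[(0.95)(-0.20) − (-0.05)(-0.25)] = 0.2025
  C_33 = (0.95)(0.80) − (-0.20)(-0.25) = 0.7100
det(I−A) = Σ_j (I−A)_1j·C_1j = (0.95)(0.4600) + (-0.20)(0.2125) + (-0.05)(0.2750) = 0.38075
adj(I−A) = Cᵀ =
  [ 0.4600   0.1450   0.0800]
  [ 0.2125   0.6050   0.2025]
  [ 0.2750   0.3350   0.7100]
(I − A)⁻¹ = adj(I−A) / det(I−A) ≈
  [   1.2081     0.3808     0.2101]
  [   0.5581     1.5890     0.5318]
  [   0.7223     0.8798     1.8647]
First solve x = (I − A)⁻¹ d = adj(I−A)·d / det(I−A); in particular x_C = (0.2750·70 + 0.3350·140 + 0.7100·105) / 0.38075 = 140.70 / 0.38075 ≈ 369.53381.
Intermediate flow from C to C: z_CC = a_CC · x_C = 0.35 × 140.70 / 0.38075 = 49.245 / 0.38075 ≈ 129.337.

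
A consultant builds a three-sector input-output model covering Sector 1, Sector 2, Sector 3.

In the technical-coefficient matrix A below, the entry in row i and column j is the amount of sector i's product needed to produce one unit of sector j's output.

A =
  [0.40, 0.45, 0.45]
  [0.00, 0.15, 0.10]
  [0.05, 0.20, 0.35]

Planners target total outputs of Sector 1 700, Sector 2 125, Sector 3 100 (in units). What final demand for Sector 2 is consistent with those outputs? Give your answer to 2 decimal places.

d_2 = 96.25

I − A =
  [   0.60    -0.45    -0.45]
  [   0.00     0.85    -0.10]
  [  -0.05    -0.20     0.65]
d = (I − A) x:
  d_1 = (+0.60)·700 + (-0.45)·125 + (-0.45)·100 = 318.75
  d_2 = (+0.00)·700 + (+0.85)·125 + (-0.10)·100 = 96.25
  d_3 = (-0.05)·700 + (-0.20)·125 + (+0.65)·100 = 5.00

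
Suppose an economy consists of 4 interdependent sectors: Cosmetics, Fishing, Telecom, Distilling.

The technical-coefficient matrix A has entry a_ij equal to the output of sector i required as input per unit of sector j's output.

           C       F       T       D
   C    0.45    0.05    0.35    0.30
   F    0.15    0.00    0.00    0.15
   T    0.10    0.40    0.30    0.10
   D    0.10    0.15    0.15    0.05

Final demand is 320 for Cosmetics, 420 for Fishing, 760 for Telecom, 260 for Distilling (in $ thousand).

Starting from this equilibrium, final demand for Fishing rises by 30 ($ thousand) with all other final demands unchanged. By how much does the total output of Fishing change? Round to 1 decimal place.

Δx_F = 35.9

I − A =
  [   0.55    -0.05    -0.35    -0.30]
  [  -0.15     1.00     0.00    -0.15]
  [  -0.10    -0.40     0.70    -0.10]
  [  -0.10    -0.15    -0.15     0.95]
Compute the cofactors C_ij = (−1)^(i+j)·(3×3 minor ij) of I−A; the adjugate is their transpose:
adj(I−A) = Cᵀ =
  [ 0.62525   0.22025   0.37075   0.27125]
  [ 0.11025   0.29525   0.07425   0.08925]
  [ 0.16800   0.21500   0.46550   0.13600]
  [ 0.10975   0.10375   0.12425   0.32375]
det(I−A) = Σ_j (I−A)_1j·C_1j = (0.55)(0.62525) + (-0.05)(0.11025) + (-0.35)(0.16800) + (-0.30)(0.10975) = 0.24665
(I − A)⁻¹ = adj(I−A) / det(I−A) ≈
  [   2.5350     0.8930     1.5031     1.0997]
  [   0.4470     1.1970     0.3010     0.3618]
  [   0.6811     0.8717     1.8873     0.5514]
  [   0.4450     0.4206     0.5038     1.3126]
Δx = (I − A)⁻¹ Δd with Δd having +30 in the Fishing component and 0 elsewhere.
So Δx_F = L_FF · (+30), where L_FF = adj(I−A)_FF / det(I−A) = 0.29525 / 0.24665.
Δx_F = 0.29525 × (+30) / 0.24665 = 8.8575 / 0.24665 ≈ 35.9.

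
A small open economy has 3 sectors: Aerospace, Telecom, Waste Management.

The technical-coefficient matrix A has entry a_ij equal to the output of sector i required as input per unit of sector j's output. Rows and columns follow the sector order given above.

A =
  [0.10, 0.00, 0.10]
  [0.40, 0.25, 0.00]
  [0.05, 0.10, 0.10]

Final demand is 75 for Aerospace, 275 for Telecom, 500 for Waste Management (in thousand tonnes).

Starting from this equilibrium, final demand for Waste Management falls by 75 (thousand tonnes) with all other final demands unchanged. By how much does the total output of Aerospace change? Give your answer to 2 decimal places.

Δx_1 = -9.38

I − A =
  [   0.90     0.00    -0.10]
  [  -0.40     0.75     0.00]
  [  -0.05    -0.10     0.90]
Cofactors of I−A, C_ij = (−1)^(i+j)·(minor ij) (rows/columns in the sector order above):
  C_11 = (0.75)(0.90) − (0.00)(-0.10) = 0.6750
  C_12 = −[(-0.40)(0.90) − (0.00)(-0.05)] = 0.3600
  C_13 = (-0.40)(-0.10) − (0.75)(-0.05) = 0.0775
  C_21 = −[(0.00)(0.90) − (-0.10)(-0.10)] = 0.0100
  C_22 = (0.90)(0.90) − (-0.10)(-0.05) = 0.8050
  C_23 = −[(0.90)(-0.10) − (0.00)(-0.05)] = 0.0900
  C_31 = (0.00)(0.00) − (-0.10)(0.75) = 0.0750
  C_32 = −[(0.90)(0.00) − (-0.10)(-0.40)] = 0.0400
  C_33 = (0.90)(0.75) − (0.00)(-0.40) = 0.6750
det(I−A) = Σ_j (I−A)_1j·C_1j = (0.90)(0.6750) + (0.00)(0.3600) + (-0.10)(0.0775) = 0.59975
adj(I−A) = Cᵀ =
  [ 0.6750   0.0100   0.0750]
  [ 0.3600   0.8050   0.0400]
  [ 0.0775   0.0900   0.6750]
(I − A)⁻¹ = adj(I−A) / det(I−A) ≈
  [   1.1255     0.0167     0.1251]
  [   0.6003     1.3422     0.0667]
  [   0.1292     0.1501     1.1255]
Δx = (I − A)⁻¹ Δd with Δd having -75 in the Waste Management component and 0 elsewhere.
So Δx_1 = L_13 · (-75), where L_13 = adj(I−A)_13 / det(I−A) = 0.0750 / 0.59975.
Δx_1 = 0.0750 × (-75) / 0.59975 = -5.625 / 0.59975 ≈ -9.38.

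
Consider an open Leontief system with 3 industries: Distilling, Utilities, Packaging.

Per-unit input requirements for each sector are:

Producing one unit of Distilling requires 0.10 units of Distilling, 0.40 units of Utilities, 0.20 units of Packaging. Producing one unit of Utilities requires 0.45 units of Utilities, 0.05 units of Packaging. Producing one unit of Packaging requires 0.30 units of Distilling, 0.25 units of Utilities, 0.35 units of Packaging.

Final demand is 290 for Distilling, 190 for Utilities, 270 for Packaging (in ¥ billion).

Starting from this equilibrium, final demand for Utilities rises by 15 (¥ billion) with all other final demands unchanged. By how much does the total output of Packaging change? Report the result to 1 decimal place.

Δx_3 = 2.5

I − A =
  [   0.90     0.00    -0.30]
  [  -0.40     0.55    -0.25]
  [  -0.20    -0.05     0.65]
Cofactors of I−A, C_ij = (−1)^(i+j)·(minor ij) (rows/columns in the sector order above):
  C_11 = (0.55)(0.65) − (-0.25)(-0.05) = 0.3450
  C_12 = −[(-0.40)(0.65) − (-0.25)(-0.20)] = 0.3100
  C_13 = (-0.40)(-0.05) − (0.55)(-0.20) = 0.1300
  C_21 = −[(0.00)(0.65) − (-0.30)(-0.05)] = 0.0150
  C_22 = (0.90)(0.65) − (-0.30)(-0.20) = 0.5250
  C_23 = −[(0.90)(-0.05) − (0.00)(-0.20)] = 0.0450
  C_31 = (0.00)(-0.25) − (-0.30)(0.55) = 0.1650
  C_32 = −[(0.90)(-0.25) − (-0.30)(-0.40)] = 0.3450
  C_33 = (0.90)(0.55) − (0.00)(-0.40) = 0.4950
det(I−A) = Σ_j (I−A)_1j·C_1j = (0.90)(0.3450) + (0.00)(0.3100) + (-0.30)(0.1300) = 0.2715
adj(I−A) = Cᵀ =
  [ 0.3450   0.0150   0.1650]
  [ 0.3100   0.5250   0.3450]
  [ 0.1300   0.0450   0.4950]
(I − A)⁻¹ = adj(I−A) / det(I−A) ≈
  [   1.2707     0.0552     0.6077]
  [   1.1418     1.9337     1.2707]
  [   0.4788     0.1657     1.8232]
Δx = (I − A)⁻¹ Δd with Δd having +15 in the Utilities component and 0 elsewhere.
So Δx_3 = L_32 · (+15), where L_32 = adj(I−A)_32 / det(I−A) = 0.0450 / 0.2715.
Δx_3 = 0.0450 × (+15) / 0.2715 = 0.675 / 0.2715 ≈ 2.5.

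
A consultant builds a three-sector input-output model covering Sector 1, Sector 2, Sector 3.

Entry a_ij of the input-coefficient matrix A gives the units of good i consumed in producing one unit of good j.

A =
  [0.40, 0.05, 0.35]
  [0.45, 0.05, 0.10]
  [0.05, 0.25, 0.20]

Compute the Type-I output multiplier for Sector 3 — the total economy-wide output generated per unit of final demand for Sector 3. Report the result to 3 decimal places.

m_3 = 3.006

I − A =
  [   0.60    -0.05    -0.35]
  [  -0.45     0.95    -0.10]
  [  -0.05    -0.25     0.80]
Cofactors of I−A, C_ij = (−1)^(i+j)·(minor ij) (rows/columns in the sector order above):
  C_11 = (0.95)(0.80) − (-0.10)(-0.25) = 0.7350
  C_12 = −[(-0.45)(0.80) − (-0.10)(-0.05)] = 0.3650
  C_13 = (-0.45)(-0.25) − (0.95)(-0.05) = 0.1600
  C_21 = −[(-0.05)(0.80) − (-0.35)(-0.25)] = 0.1275
  C_22 = (0.60)(0.80) − (-0.35)(-0.05) = 0.4625
  C_23 = −[(0.60)(-0.25) − (-0.05)(-0.05)] = 0.1525
  C_31 = (-0.05)(-0.10) − (-0.35)(0.95) = 0.3375
  C_32 = −[(0.60)(-0.10) − (-0.35)(-0.45)] = 0.2175
  C_33 = (0.60)(0.95) − (-0.05)(-0.45) = 0.5475
det(I−A) = Σ_j (I−A)_1j·C_1j = (0.60)(0.7350) + (-0.05)(0.3650) + (-0.35)(0.1600) = 0.36675
adj(I−A) = Cᵀ =
  [ 0.7350   0.1275   0.3375]
  [ 0.3650   0.4625   0.2175]
  [ 0.1600   0.1525   0.5475]
(I − A)⁻¹ = adj(I−A) / det(I−A) ≈
  [   2.0041     0.3476     0.9202]
  [   0.9952     1.2611     0.5930]
  [   0.4363     0.4158     1.4928]
The output multiplier for sector j is the column-j sum of the Leontief inverse (I − A)⁻¹ = adj(I−A) / det(I−A).
Column 3 of adj(I−A): (0.3375, 0.2175, 0.5475); det(I−A) = 0.36675.
m_3 = (0.3375 + 0.2175 + 0.5475) / 0.36675 = 1.1025 / 0.36675 ≈ 3.006.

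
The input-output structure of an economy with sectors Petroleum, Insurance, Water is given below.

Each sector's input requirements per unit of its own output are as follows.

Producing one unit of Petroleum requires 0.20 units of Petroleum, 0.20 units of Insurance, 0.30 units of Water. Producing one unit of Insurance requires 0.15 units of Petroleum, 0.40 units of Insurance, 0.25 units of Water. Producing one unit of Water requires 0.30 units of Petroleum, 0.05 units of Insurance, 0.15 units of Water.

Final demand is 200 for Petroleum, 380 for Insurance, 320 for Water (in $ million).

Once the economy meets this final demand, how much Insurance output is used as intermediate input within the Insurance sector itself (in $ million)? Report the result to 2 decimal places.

I − A =
  [   0.80    -0.15    -0.30]
  [  -0.20     0.60    -0.05]
  [  -0.30    -0.25     0.85]
Cofactors of I−A, C_ij = (−1)^(i+j)·(minor ij) (rows/columns in the sector order above):
  C_11 = (0.60)(0.85) − (-0.05)(-0.25) = 0.4975
  C_12 = −[(-0.20)(0.85) − (-0.05)(-0.30)] = 0.1850
  C_13 = (-0.20)(-0.25) − (0.60)(-0.30) = 0.2300
  C_21 = −[(-0.15)(0.85) − (-0.30)(-0.25)] = 0.2025
  C_22 = (0.80)(0.85) − (-0.30)(-0.30) = 0.5900
  C_23 = −[(0.80)(-0.25) − (-0.15)(-0.30)] = 0.2450
  C_31 = (-0.15)(-0.05) − (-0.30)(0.60) = 0.1875
  C_32 = −[(0.80)(-0.05) − (-0.30)(-0.20)] = 0.1000
  C_33 = (0.80)(0.60) − (-0.15)(-0.20) = 0.4500
det(I−A) = Σ_j (I−A)_1j·C_1j = (0.80)(0.4975) + (-0.15)(0.1850) + (-0.30)(0.2300) = 0.30125
adj(I−A) = Cᵀ =
  [ 0.4975   0.2025   0.1875]
  [ 0.1850   0.5900   0.1000]
  [ 0.2300   0.2450   0.4500]
(I − A)⁻¹ = adj(I−A) / det(I−A) ≈
  [   1.6515     0.6722     0.6224]
  [   0.6141     1.9585     0.3320]
  [   0.7635     0.8133     1.4938]
First solve x = (I − A)⁻¹ d = adj(I−A)·d / det(I−A); in particular x_I = (0.1850·200 + 0.5900·380 + 0.1000·320) / 0.30125 = 293.20 / 0.30125 ≈ 973.2780.
Intermediate flow from I to I: z_II = a_II · x_I = 0.40 × 293.20 / 0.30125 = 117.28 / 0.30125 ≈ 389.31.

z_II = 389.31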